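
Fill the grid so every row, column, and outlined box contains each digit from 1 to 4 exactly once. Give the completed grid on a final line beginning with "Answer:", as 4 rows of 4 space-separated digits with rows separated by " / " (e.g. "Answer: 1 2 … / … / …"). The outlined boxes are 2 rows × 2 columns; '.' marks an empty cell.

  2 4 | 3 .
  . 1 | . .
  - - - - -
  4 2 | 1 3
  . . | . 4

Step 1. [r2c3∈{2,4}] r2c3 is the only open cell in row 2 admitting 4. So r2c3=4.
Step 2. [r2c1∈{3}] only 3 remains possible at r2c1, so r2c1=3.
Step 3. [r4c1∈{1}] r4c1 has the single candidate 1 ⇒ r4c1=1.
Step 4. [r1c4∈{1}] r1c4 is down to just 1. So r1c4=1.
Step 5. [r4c3∈{2}] r4c3 has the single candidate 2. So r4c3=2.
Step 6. [r4c2∈{3}] r4c2 has the single candidate 3 ⇒ r4c2=3.
Step 7. [r2c4∈{2}] r2c4 is down to just 2, so r2c4=2.

Answer: 2 4 3 1 / 3 1 4 2 / 4 2 1 3 / 1 3 2 4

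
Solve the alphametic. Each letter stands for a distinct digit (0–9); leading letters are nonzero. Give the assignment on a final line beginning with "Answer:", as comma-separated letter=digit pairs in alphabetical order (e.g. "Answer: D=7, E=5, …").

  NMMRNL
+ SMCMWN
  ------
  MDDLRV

Step 1. [col 1: L + N ≡ V (mod 10)] column 1 (L + N ≡ V (mod 10), carry-in 0) doesn't pin N yet; pick N=4 and continue ⇒ N=4.
Step 2. [col 1: L + N ≡ V (mod 10)] several values work for V in column 1 (L + N ≡ V (mod 10), carry-in 0); try V=3, so V=3.
Step 3. [col 1: L + N ≡ V (mod 10)] from column 1 (N=4, V=3, carry-in 0, digits 3,4 already taken and all letters distinct): L must equal 9. So L=9.
Step 4. [col 2: N + W ≡ R (mod 10)] no forcing yet in column 2 (carry-in 1); R=1 is free and consistent — try it. So R=1.
Step 5. [col 2: N + W ≡ R (mod 10)] column 2 reads N+W+carry(1)=R with N=4, R=1; with digits 1,3,4,9 already taken and all letters distinct, the only value for W is 6, so W=6.
Step 6. [col 3: R + M ≡ L (mod 10)] in column 3 we have R+M≡L with carry-in 1; given R=1, L=9 and digits 1,3,4,6,9 already taken and all letters distinct, that pins M to 7, so M=7.
Step 7. [col 4: M + C ≡ D (mod 10)] several values work for D in column 4 (M + C ≡ D (mod 10), carry-in 0); try D=5 ⇒ D=5.
Step 8. [col 4: M + C ≡ D (mod 10)] in column 4 we have M+C≡D with carry-in 0; given M=7, D=5 and digits 1,3,4,5,6,7,9 already taken and all letters distinct, that pins C to 8. So C=8.
Step 9. [col 6: N + S ≡ M (mod 10)] column 6 reads N+S+carry(1)=M with N=4, M=7; with digits 1,3,4,5,6,7,8,9 already taken and all letters distinct, the only value for S is 2 ⇒ S=2.

Answer: C=8, D=5, L=9, M=7, N=4, R=1, S=2, V=3, W=6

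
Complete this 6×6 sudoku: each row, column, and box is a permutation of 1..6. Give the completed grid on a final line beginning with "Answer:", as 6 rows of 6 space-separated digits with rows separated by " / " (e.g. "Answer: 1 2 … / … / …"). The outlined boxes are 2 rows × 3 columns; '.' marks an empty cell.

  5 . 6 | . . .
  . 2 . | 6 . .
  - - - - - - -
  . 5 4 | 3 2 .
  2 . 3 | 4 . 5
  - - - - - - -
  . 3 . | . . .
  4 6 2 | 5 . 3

Step 1. [r5c1∈{1}] r5c1 is down to just 1, so r5c1=1.
Step 2. [r1c4∈{1,2}] across col 4, 1 lands solely at r1c4. So r1c4=1.
Step 3. [r2c6∈{4}] r2c6 is down to just 4. So r2c6=4.
Step 4. [r4c5∈{1,6}] row 4 places 6 nowhere but r4c5, so r4c5=6.
Step 5. [r2c1∈{3}] r2c1 has the single candidate 3, so r2c1=3.
Step 6. [r5c4∈{2}] r5c4 has the single candidate 2. So r5c4=2.
Step 7. [r3c1∈{6}] r3c1 is down to just 6, so r3c1=6.
Step 8. [r6c5∈{1}] r6c5 has the single candidate 1, so r6c5=1.
Step 9. [r1c5∈{3}] nothing but 3 survives at r1c5, so r1c5=3.
Step 10. [r2c3∈{1}] r2c3 has the single candidate 1. So r2c3=1.
Step 11. [r1c2∈{4}] nothing but 4 survives at r1c2 ⇒ r1c2=4.
Step 12. [r5c6∈{6}] nothing but 6 survives at r5c6. So r5c6=6.
Step 13. [r5c3∈{5}] r5c3 is down to just 5 ⇒ r5c3=5.
Step 14. [r2c5∈{5}] r2c5's peers cover all but 5. So r2c5=5.
Step 15. [r3c6∈{1}] nothing but 1 survives at r3c6, so r3c6=1.
Step 16. [r5c5∈{4}] r5c5 is down to just 4. So r5c5=4.
Step 17. [r1c6∈{2}] r1c6 has the single candidate 2. So r1c6=2.
Step 18. [r4c2∈{1}] only 1 remains possible at r4c2 ⇒ r4c2=1.

Answer: 5 4 6 1 3 2 / 3 2 1 6 5 4 / 6 5 4 3 2 1 / 2 1 3 4 6 5 / 1 3 5 2 4 6 / 4 6 2 5 1 3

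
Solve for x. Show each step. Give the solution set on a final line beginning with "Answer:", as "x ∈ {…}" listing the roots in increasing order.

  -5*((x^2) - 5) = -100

Step 1. [-5*((x^2) - 5) = -100] LHS = -5·(…); ÷-5 both sides. So div: (x^2) - 5 = 20.
Step 2. [(x^2) - 5 = 20] -5 is outermost — add 5 both sides ⇒ sub: x^2 = 25.
Step 3. [x^2 = 25] √ both sides: 25 ≥ 0 gives two branches ⇒ sqrt: x = 5 or -5.

Answer: x ∈ {-5, 5}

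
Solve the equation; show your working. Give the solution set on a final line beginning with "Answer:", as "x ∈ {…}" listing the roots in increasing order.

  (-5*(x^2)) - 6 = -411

Step 1. [(-5*(x^2)) - 6 = -411] peel the -6: add 6 from each side. So sub: -5*(x^2) = -405.
Step 2. [-5*(x^2) = -405] LHS = -5·(…); ÷-5 both sides, so div: x^2 = 81.
Step 3. [x^2 = 81] LHS squared, RHS 81 ≥ 0: apply √ (±). So sqrt: x = 9 or -9.

Answer: x ∈ {-9, 9}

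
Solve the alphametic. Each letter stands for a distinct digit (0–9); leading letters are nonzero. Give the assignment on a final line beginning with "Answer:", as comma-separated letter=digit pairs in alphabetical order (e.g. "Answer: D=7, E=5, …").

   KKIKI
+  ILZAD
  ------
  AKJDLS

Step 1. [col 1: I + D ≡ S (mod 10)] column 1 (I + D ≡ S (mod 10), carry-in 0) doesn't pin S yet; pick S=2 and continue, so S=2.
Step 2. [col 1: I + D ≡ S (mod 10)] several values work for D in column 1 (I + D ≡ S (mod 10), carry-in 0); try D=3. So D=3.
Step 3. [col 1: I + D ≡ S (mod 10)] column 1 reads I+D+carry(0)=S with D=3, S=2; with digits 2,3 already taken and all letters distinct, the only value for I is 9. So I=9.
Step 4. [col 2: K + A ≡ L (mod 10)] several values work for L in column 2 (K + A ≡ L (mod 10), carry-in 1); try L=8, so L=8.
Step 5. [col 2: K + A ≡ L (mod 10)] several values work for A in column 2 (K + A ≡ L (mod 10), carry-in 1); try A=1. So A=1.
Step 6. [col 2: K + A ≡ L (mod 10)] column 2: given A=1, L=8, carry-in 1, and digits 1,2,3,8,9 already taken and all letters distinct, K+A≡L (mod 10) forces K=6 ⇒ K=6.
Step 7. [col 3: I + Z ≡ D (mod 10)] column 3: given I=9, D=3, carry-in 0, and digits 1,2,3,6,8,9 already taken and all letters distinct, I+Z≡D (mod 10) forces Z=4. So Z=4.
Step 8. [col 4: K + L ≡ J (mod 10)] column 4 reads K+L+carry(1)=J with K=6, L=8; with digits 1,2,3,4,6,8,9 already taken and all letters distinct, the only value for J is 5, so J=5.

Answer: A=1, D=3, I=9, J=5, K=6, L=8, S=2, Z=4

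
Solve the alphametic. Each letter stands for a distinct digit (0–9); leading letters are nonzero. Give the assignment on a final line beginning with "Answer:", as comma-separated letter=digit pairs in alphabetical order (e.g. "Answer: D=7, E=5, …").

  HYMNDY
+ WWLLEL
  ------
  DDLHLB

Step 1. [col 1: Y + L ≡ B (mod 10)] Y=1 is one option consistent with column 1 (Y + L ≡ B (mod 10), carry-in 0) — take it ⇒ Y=1.
Step 2. [col 1: Y + L ≡ B (mod 10)] column 1 (Y + L ≡ B (mod 10), carry-in 0) doesn't pin B yet; pick B=4 and continue. So B=4.
Step 3. [col 1: Y + L ≡ B (mod 10)] column 1 reads Y+L+carry(0)=B with Y=1, B=4; with digits 1,4 already taken and all letters distinct, the only value for L is 3 ⇒ L=3.
Step 4. [col 2: D + E ≡ L (mod 10)] E=6 is one option consistent with column 2 (D + E ≡ L (mod 10), carry-in 0) — take it. So E=6.
Step 5. [col 2: D + E ≡ L (mod 10)] from column 2 (E=6, L=3, carry-in 0, digits 1,3,4,6 already taken and all letters distinct): D must equal 7 ⇒ D=7.
Step 6. [col 3: N + L ≡ H (mod 10)] several values work for N in column 3 (N + L ≡ H (mod 10), carry-in 1); try N=8, so N=8.
Step 7. [col 3: N + L ≡ H (mod 10)] in column 3 we have N+L≡H with carry-in 1; given N=8, L=3 and digits 1,3,4,6,7,8 already taken and all letters distinct, that pins H to 2 ⇒ H=2.
Step 8. [col 4: M + L ≡ L (mod 10)] column 4: given L=3, carry-in 1, and digits 1,2,3,4,6,7,8 already taken and all letters distinct, M+L≡L (mod 10) forces M=9. So M=9.
Step 9. [col 5: Y + W ≡ D (mod 10)] column 5: given Y=1, D=7, carry-in 1, and digits 1,2,3,4,6,7,8,9 already taken and all letters distinct, Y+W≡D (mod 10) forces W=5, so W=5.

Answer: B=4, D=7, E=6, H=2, L=3, M=9, N=8, W=5, Y=1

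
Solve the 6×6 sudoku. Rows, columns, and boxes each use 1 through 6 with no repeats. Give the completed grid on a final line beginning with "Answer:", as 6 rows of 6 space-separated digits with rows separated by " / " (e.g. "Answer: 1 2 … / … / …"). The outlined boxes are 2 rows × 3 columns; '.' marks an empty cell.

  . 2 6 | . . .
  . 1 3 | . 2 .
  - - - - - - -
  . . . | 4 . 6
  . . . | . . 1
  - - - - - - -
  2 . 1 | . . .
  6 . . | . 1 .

Step 1. [r4c4∈{2,3,5}] in box 4, 2 fits only at r4c4, so r4c4=2.
Step 2. [r5c5∈{3,4,5,6}] 6 has one home in col 5: r5c5, so r5c5=6.
Step 3. [r1c5∈{3,4,5}] r1c5 is the only open cell in col 5 admitting 4 ⇒ r1c5=4.
Step 4. [r2c6∈{5}] r2c6 is down to just 5 ⇒ r2c6=5.
Step 5. [r4c2∈{3,4,5,6}] row 4 places 6 nowhere but r4c2, so r4c2=6.
Step 6. [r1c6∈{3}] only 3 remains possible at r1c6, so r1c6=3.
Step 7. [r5c6∈{4}] only 4 remains possible at r5c6, so r5c6=4.
Step 8. [r6c2∈{3,4,5}] col 2 places 4 nowhere but r6c2. So r6c2=4.
Step 9. [r6c3∈{5}] r6c3's peers cover all but 5. So r6c3=5.
Step 10. [r3c2∈{3,5}] col 2 places 5 nowhere but r3c2. So r3c2=5.
Step 11. [r3c5∈{3}] only 3 remains possible at r3c5, so r3c5=3.
Step 12. [r4c3∈{4}] only 4 remains possible at r4c3 ⇒ r4c3=4.
Step 13. [r6c4∈{3}] only 3 remains possible at r6c4, so r6c4=3.
Step 14. [r1c1∈{5}] r1c1 has the single candidate 5. So r1c1=5.
Step 15. [r3c1∈{1}] nothing but 1 survives at r3c1 ⇒ r3c1=1.
Step 16. [r5c4∈{5}] r5c4's peers cover all but 5 ⇒ r5c4=5.
Step 17. [r6c6∈{2}] nothing but 2 survives at r6c6 ⇒ r6c6=2.
Step 18. [r2c1∈{4}] r2c1 has the single candidate 4 ⇒ r2c1=4.
Step 19. [r5c2∈{3}] r5c2 is down to just 3 ⇒ r5c2=3.
Step 20. [r2c4∈{6}] r2c4 is down to just 6, so r2c4=6.
Step 21. [r4c5∈{5}] only 5 remains possible at r4c5, so r4c5=5.
Step 22. [r4c1∈{3}] r4c1 is down to just 3 ⇒ r4c1=3.
Step 23. [r1c4∈{1}] r1c4 is down to just 1. So r1c4=1.
Step 24. [r3c3∈{2}] r3c3 has the single candidate 2. So r3c3=2.

Answer: 5 2 6 1 4 3 / 4 1 3 6 2 5 / 1 5 2 4 3 6 / 3 6 4 2 5 1 / 2 3 1 5 6 4 / 6 4 5 3 1 2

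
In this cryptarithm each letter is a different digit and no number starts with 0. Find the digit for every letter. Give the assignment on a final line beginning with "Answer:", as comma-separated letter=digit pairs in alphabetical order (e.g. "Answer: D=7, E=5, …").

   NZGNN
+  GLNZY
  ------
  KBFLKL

Step 1. [col 1: N + Y ≡ L (mod 10)] no forcing yet in column 1 (carry-in 0); L=4 is free and consistent — try it. So L=4.
Step 2. [col 1: N + Y ≡ L (mod 10)] no forcing yet in column 1 (carry-in 0); Y=6 is free and consistent — try it, so Y=6.
Step 3. [K] K is the leading digit of a 6-digit sum of two 5-digit numbers; the final carry is exactly 1 ⇒ K=1.
Step 4. [col 1: N + Y ≡ L (mod 10)] column 1 reads N+Y+carry(0)=L with Y=6, L=4; with digits 1,4,6 already taken and all letters distinct, the only value for N is 8, so N=8.
Step 5. [col 2: N + Z ≡ K (mod 10)] column 2 reads N+Z+carry(1)=K with N=8, K=1; with digits 1,4,6,8 already taken and all letters distinct, the only value for Z is 2. So Z=2.
Step 6. [col 3: G + N ≡ L (mod 10)] in column 3 we have G+N≡L with carry-in 1; given N=8, L=4 and digits 1,2,4,6,8 already taken and all letters distinct, that pins G to 5. So G=5.
Step 7. [col 4: Z + L ≡ F (mod 10)] in column 4 we have Z+L≡F with carry-in 1; given Z=2, L=4 and digits 1,2,4,5,6,8 already taken and all letters distinct, that pins F to 7. So F=7.
Step 8. [col 5: N + G ≡ B (mod 10)] column 5: given N=8, G=5, carry-in 0, and digits 1,2,4,5,6,7,8 already taken and all letters distinct, N+G≡B (mod 10) forces B=3, so B=3.

Answer: B=3, F=7, G=5, K=1, L=4, N=8, Y=6, Z=2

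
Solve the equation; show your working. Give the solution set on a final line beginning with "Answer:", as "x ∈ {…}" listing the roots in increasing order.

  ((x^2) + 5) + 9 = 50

Step 1. [((x^2) + 5) + 9 = 50] subtract 9: x sits inside (… + 9) ⇒ sub: (x^2) + 5 = 41.
Step 2. [(x^2) + 5 = 41] peel the +5: subtract 5 from each side, so sub: x^2 = 36.
Step 3. [x^2 = 36] 36 ≥ 0, LHS is (·)² — take ±√. So sqrt: x = 6 or -6.

Answer: x ∈ {-6, 6}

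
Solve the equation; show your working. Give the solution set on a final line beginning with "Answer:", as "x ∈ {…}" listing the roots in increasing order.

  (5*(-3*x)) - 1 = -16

Step 1. [(5*(-3*x)) - 1 = -16] peel the -1: add 1 from each side ⇒ sub: 5*(-3*x) = -15.
Step 2. [5*(-3*x) = -15] 5·(inner) — divide through by 5, so div: -3*x = -3.
Step 3. [-3*x = -3] LHS = -3·(…); ÷-3 both sides ⇒ div: x = 1.

Answer: x ∈ {1}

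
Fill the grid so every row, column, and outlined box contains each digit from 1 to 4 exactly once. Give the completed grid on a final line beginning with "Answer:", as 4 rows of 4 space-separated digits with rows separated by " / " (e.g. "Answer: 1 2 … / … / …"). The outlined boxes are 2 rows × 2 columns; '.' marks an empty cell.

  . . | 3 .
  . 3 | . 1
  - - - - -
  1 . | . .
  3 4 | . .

Step 1. [r4c4∈{2}] r4c4 is down to just 2. So r4c4=2.
Step 2. [r1c4∈{4}] r1c4 is down to just 4, so r1c4=4.
Step 3. [r1c1∈{2}] r1c1's peers cover all but 2 ⇒ r1c1=2.
Step 4. [r4c3∈{1}] only 1 remains possible at r4c3 ⇒ r4c3=1.
Step 5. [r2c1∈{4}] r2c1's peers cover all but 4. So r2c1=4.
Step 6. [r2c3∈{2}] r2c3 is down to just 2, so r2c3=2.
Step 7. [r3c4∈{3}] r3c4 has the single candidate 3. So r3c4=3.
Step 8. [r3c3∈{4}] r3c3 is down to just 4 ⇒ r3c3=4.
Step 9. [r1c2∈{1}] r1c2's peers cover all but 1 ⇒ r1c2=1.
Step 10. [r3c2∈{2}] r3c2 is down to just 2 ⇒ r3c2=2.

Answer: 2 1 3 4 / 4 3 2 1 / 1 2 4 3 / 3 4 1 2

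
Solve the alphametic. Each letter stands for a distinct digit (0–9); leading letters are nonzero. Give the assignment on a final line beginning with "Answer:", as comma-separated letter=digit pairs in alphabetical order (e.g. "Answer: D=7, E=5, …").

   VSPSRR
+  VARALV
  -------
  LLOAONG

Step 1. [col 1: R + V ≡ G (mod 10)] no forcing yet in column 1 (carry-in 0); G=2 is free and consistent — try it, so G=2.
Step 2. [col 1: R + V ≡ G (mod 10)] several values work for R in column 1 (R + V ≡ G (mod 10), carry-in 0); try R=7, so R=7.
Step 3. [L] adding two 6-digit numbers gives at most 6+1 digits, and here it does — L is that final carry and must be 1 ⇒ L=1.
Step 4. [col 1: R + V ≡ G (mod 10)] in column 1 we have R+V≡G with carry-in 0; given R=7, G=2 and digits 1,2,7 already taken and all letters distinct, that pins V to 5. So V=5.
Step 5. [col 2: R + L ≡ N (mod 10)] from column 2 (R=7, L=1, carry-in 1, digits 1,2,5,7 already taken and all letters distinct): N must equal 9 ⇒ N=9.
Step 6. [col 3: S + A ≡ O (mod 10)] no forcing yet in column 3 (carry-in 0); S=6 is free and consistent — try it. So S=6.
Step 7. [col 3: S + A ≡ O (mod 10)] column 3 (S + A ≡ O (mod 10), carry-in 0) doesn't pin O yet; pick O=4 and continue ⇒ O=4.
Step 8. [col 3: S + A ≡ O (mod 10)] column 3 reads S+A+carry(0)=O with S=6, O=4; with digits 1,2,4,5,6,7,9 already taken and all letters distinct, the only value for A is 8, so A=8.
Step 9. [col 4: P + R ≡ A (mod 10)] in column 4 we have P+R≡A with carry-in 1; given R=7, A=8 and digits 1,2,4,5,6,7,8,9 already taken and all letters distinct, that pins P to 0. So P=0.

Answer: A=8, G=2, L=1, N=9, O=4, P=0, R=7, S=6, V=5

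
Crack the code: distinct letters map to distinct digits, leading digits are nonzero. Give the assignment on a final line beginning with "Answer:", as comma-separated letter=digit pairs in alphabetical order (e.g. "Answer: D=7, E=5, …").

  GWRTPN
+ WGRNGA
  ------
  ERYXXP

Step 1. [col 1: N + A ≡ P (mod 10)] P=8 is one option consistent with column 1 (N + A ≡ P (mod 10), carry-in 0) — take it ⇒ P=8.
Step 2. [col 1: N + A ≡ P (mod 10)] no forcing yet in column 1 (carry-in 0); A=6 is free and consistent — try it, so A=6.
Step 3. [col 1: N + A ≡ P (mod 10)] from column 1 (A=6, P=8, carry-in 0, digits 6,8 already taken and all letters distinct): N must equal 2, so N=2.
Step 4. [col 2: P + G ≡ X (mod 10)] column 2 (P + G ≡ X (mod 10), carry-in 0) doesn't pin G yet; pick G=1 and continue, so G=1.
Step 5. [col 2: P + G ≡ X (mod 10)] column 2 reads P+G+carry(0)=X with P=8, G=1; with digits 1,2,6,8 already taken and all letters distinct, the only value for X is 9, so X=9.
Step 6. [col 3: T + N ≡ X (mod 10)] column 3 reads T+N+carry(0)=X with N=2, X=9; with digits 1,2,6,8,9 already taken and all letters distinct, the only value for T is 7. So T=7.
Step 7. [col 4: R + R ≡ Y (mod 10)] column 4: given nothing yet, carry-in 0, and digits 1,2,6,7,8,9 already taken and all letters distinct, R+R≡Y (mod 10) forces R=5. So R=5.
Step 8. [col 4: R + R ≡ Y (mod 10)] column 4: given R=5, carry-in 0, and digits 1,2,5,6,7,8,9 already taken and all letters distinct, R+R≡Y (mod 10) forces Y=0 ⇒ Y=0.
Step 9. [col 5: W + G ≡ R (mod 10)] column 5 reads W+G+carry(1)=R with G=1, R=5; with digits 0,1,2,5,6,7,8,9 already taken and all letters distinct, the only value for W is 3 ⇒ W=3.
Step 10. [col 6: G + W ≡ E (mod 10)] from column 6 (G=1, W=3, carry-in 0, digits 0,1,2,3,5,6,7,8,9 already taken and all letters distinct): E must equal 4, so E=4.

Answer: A=6, E=4, G=1, N=2, P=8, R=5, T=7, W=3, X=9, Y=0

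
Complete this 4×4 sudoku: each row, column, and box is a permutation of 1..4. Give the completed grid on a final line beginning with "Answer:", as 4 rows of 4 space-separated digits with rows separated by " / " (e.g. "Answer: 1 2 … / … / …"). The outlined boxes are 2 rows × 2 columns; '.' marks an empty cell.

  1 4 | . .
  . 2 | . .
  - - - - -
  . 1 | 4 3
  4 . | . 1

Step 1. [r1c3∈{2,3}] r1c3 is the only open cell in row 1 admitting 3 ⇒ r1c3=3.
Step 2. [r3c1∈{2}] only 2 remains possible at r3c1 ⇒ r3c1=2.
Step 3. [r1c4∈{2}] r1c4 is down to just 2. So r1c4=2.
Step 4. [r2c4∈{4}] r2c4 is down to just 4, so r2c4=4.
Step 5. [r2c1∈{3}] nothing but 3 survives at r2c1 ⇒ r2c1=3.
Step 6. [r2c3∈{1}] r2c3 has the single candidate 1, so r2c3=1.
Step 7. [r4c3∈{2}] r4c3's peers cover all but 2, so r4c3=2.
Step 8. [r4c2∈{3}] nothing but 3 survives at r4c2 ⇒ r4c2=3.

Answer: 1 4 3 2 / 3 2 1 4 / 2 1 4 3 / 4 3 2 1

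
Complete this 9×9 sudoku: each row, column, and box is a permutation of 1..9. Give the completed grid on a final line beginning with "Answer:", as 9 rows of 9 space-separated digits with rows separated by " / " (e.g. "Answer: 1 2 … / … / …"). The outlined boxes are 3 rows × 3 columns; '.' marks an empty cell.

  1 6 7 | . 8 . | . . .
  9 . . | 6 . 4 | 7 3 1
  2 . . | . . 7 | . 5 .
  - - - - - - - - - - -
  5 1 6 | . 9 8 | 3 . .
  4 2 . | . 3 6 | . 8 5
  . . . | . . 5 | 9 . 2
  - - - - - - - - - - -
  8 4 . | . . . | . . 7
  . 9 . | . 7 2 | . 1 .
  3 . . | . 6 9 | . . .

Step 1. [r4c9∈{4}] nothing but 4 survives at r4c9. So r4c9=4.
Step 2. [r1c4∈{2,3,5,9}] in row 1, 5 fits only at r1c4 ⇒ r1c4=5.
Step 3. [r9c9∈{8}] r9c9 has the single candidate 8 ⇒ r9c9=8.
Step 4. [r8c3∈{5}] nothing but 5 survives at r8c3, so r8c3=5.
Step 5. [r7c6∈{1,3}] r7c6 is the only open cell in col 6 admitting 1, so r7c6=1.
Step 6. [r3c7∈{4,6,8}] in col 7, 8 fits only at r3c7. So r3c7=8.
Step 7. [r9c4∈{4}] r9c4 has the single candidate 4. So r9c4=4.
Step 8. [r9c8∈{2}] r9c8 has the single candidate 2 ⇒ r9c8=2.
Step 9. [r3c2∈{3}] only 3 remains possible at r3c2. So r3c2=3.
Step 10. [r6c1∈{7}] only 7 remains possible at r6c1. So r6c1=7.
Step 11. [r6c4∈{1}] nothing but 1 survives at r6c4, so r6c4=1.
Step 12. [r1c8∈{4,9}] col 8 places 4 nowhere but r1c8. So r1c8=4.
Step 13. [r8c9∈{3,6}] col 9 places 3 nowhere but r8c9 ⇒ r8c9=3.
Step 14. [r6c2∈{8}] r6c2 has the single candidate 8 ⇒ r6c2=8.
Step 15. [r8c1∈{6}] nothing but 6 survives at r8c1. So r8c1=6.
Step 16. [r7c7∈{5,6}] 6 has one home in col 7: r7c7 ⇒ r7c7=6.
Step 17. [r1c9∈{9}] only 9 remains possible at r1c9 ⇒ r1c9=9.
Step 18. [r4c4∈{2,7}] r4c4 is the only open cell in row 4 admitting 2 ⇒ r4c4=2.
Step 19. [r2c3∈{8}] nothing but 8 survives at r2c3, so r2c3=8.
Step 20. [r5c7∈{1}] nothing but 1 survives at r5c7 ⇒ r5c7=1.
Step 21. [r9c2∈{7}] r9c2's peers cover all but 7. So r9c2=7.
Step 22. [r2c2∈{5}] nothing but 5 survives at r2c2. So r2c2=5.
Step 23. [r1c7∈{2}] r1c7's peers cover all but 2 ⇒ r1c7=2.
Step 24. [r3c9∈{6}] r3c9's peers cover all but 6. So r3c9=6.
Step 25. [r3c3∈{4}] r3c3's peers cover all but 4. So r3c3=4.
Step 26. [r3c5∈{1}] r3c5 has the single candidate 1, so r3c5=1.
Step 27. [r9c7∈{5}] r9c7 has the single candidate 5. So r9c7=5.
Step 28. [r2c5∈{2}] r2c5 is down to just 2. So r2c5=2.
Step 29. [r6c3∈{3}] r6c3 is down to just 3. So r6c3=3.
Step 30. [r7c4∈{3}] r7c4 is down to just 3. So r7c4=3.
Step 31. [r1c6∈{3}] r1c6 has the single candidate 3 ⇒ r1c6=3.
Step 32. [r5c4∈{7}] only 7 remains possible at r5c4, so r5c4=7.
Step 33. [r9c3∈{1}] only 1 remains possible at r9c3, so r9c3=1.
Step 34. [r3c4∈{9}] r3c4's peers cover all but 9 ⇒ r3c4=9.
Step 35. [r4c8∈{7}] r4c8's peers cover all but 7. So r4c8=7.
Step 36. [r5c3∈{9}] only 9 remains possible at r5c3, so r5c3=9.
Step 37. [r8c4∈{8}] nothing but 8 survives at r8c4, so r8c4=8.
Step 38. [r7c8∈{9}] only 9 remains possible at r7c8 ⇒ r7c8=9.
Step 39. [r7c5∈{5}] nothing but 5 survives at r7c5. So r7c5=5.
Step 40. [r8c7∈{4}] r8c7 is down to just 4 ⇒ r8c7=4.
Step 41. [r6c8∈{6}] r6c8's peers cover all but 6, so r6c8=6.
Step 42. [r7c3∈{2}] nothing but 2 survives at r7c3 ⇒ r7c3=2.
Step 43. [r6c5∈{4}] only 4 remains possible at r6c5. So r6c5=4.

Answer: 1 6 7 5 8 3 2 4 9 / 9 5 8 6 2 4 7 3 1 / 2 3 4 9 1 7 8 5 6 / 5 1 6 2 9 8 3 7 4 / 4 2 9 7 3 6 1 8 5 / 7 8 3 1 4 5 9 6 2 / 8 4 2 3 5 1 6 9 7 / 6 9 5 8 7 2 4 1 3 / 3 7 1 4 6 9 5 2 8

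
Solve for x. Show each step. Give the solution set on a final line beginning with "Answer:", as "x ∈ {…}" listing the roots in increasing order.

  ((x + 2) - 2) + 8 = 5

Step 1. [((x + 2) - 2) + 8 = 5] 8 comes off first (subtract 8) ⇒ sub: (x + 2) - 2 = -3.
Step 2. [(x + 2) - 2 = -3] 2 comes off first (add 2). So sub: x + 2 = -1.
Step 3. [x + 2 = -1] +2 is outermost — subtract 2 both sides. So sub: x = -3.

Answer: x ∈ {-3}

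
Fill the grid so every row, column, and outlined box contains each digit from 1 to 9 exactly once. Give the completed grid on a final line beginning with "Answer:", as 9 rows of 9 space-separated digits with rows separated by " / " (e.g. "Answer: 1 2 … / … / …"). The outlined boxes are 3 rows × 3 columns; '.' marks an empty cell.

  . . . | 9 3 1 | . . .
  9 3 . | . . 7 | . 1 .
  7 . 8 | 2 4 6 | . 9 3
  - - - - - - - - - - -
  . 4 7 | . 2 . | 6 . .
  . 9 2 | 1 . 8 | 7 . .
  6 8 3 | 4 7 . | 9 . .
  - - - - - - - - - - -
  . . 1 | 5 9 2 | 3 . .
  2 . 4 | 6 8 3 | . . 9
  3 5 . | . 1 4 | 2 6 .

Step 1. [r2c9∈{2,4,5,6,8}] across row 2, 2 lands solely at r2c9 ⇒ r2c9=2.
Step 2. [r1c9∈{4,5,6,7,8}] r1c9 is the only open cell in col 9 admitting 6. So r1c9=6.
Step 3. [r5c1∈{5}] only 5 remains possible at r5c1 ⇒ r5c1=5.
Step 4. [r1c8∈{4,5,7,8}] in row 1, 7 fits only at r1c8, so r1c8=7.
Step 5. [r9c9∈{7,8}] in row 9, 8 fits only at r9c9, so r9c9=8.
Step 6. [r6c6∈{5}] r6c6 is down to just 5. So r6c6=5.
Step 7. [r3c7∈{5}] r3c7 has the single candidate 5, so r3c7=5.
Step 8. [r5c8∈{3,4}] across row 5, 3 lands solely at r5c8. So r5c8=3.
Step 9. [r4c9∈{1,5}] across col 9, 5 lands solely at r4c9, so r4c9=5.
Step 10. [r2c7∈{4,8}] in row 2, 4 fits only at r2c7, so r2c7=4.
Step 11. [r7c9∈{4,7}] col 9 places 7 nowhere but r7c9 ⇒ r7c9=7.
Step 12. [r1c3∈{5}] only 5 remains possible at r1c3, so r1c3=5.
Step 13. [r4c4∈{3}] only 3 remains possible at r4c4. So r4c4=3.
Step 14. [r8c8∈{5}] nothing but 5 survives at r8c8 ⇒ r8c8=5.
Step 15. [r7c1∈{8}] nothing but 8 survives at r7c1, so r7c1=8.
Step 16. [r1c7∈{8}] nothing but 8 survives at r1c7. So r1c7=8.
Step 17. [r5c5∈{6}] nothing but 6 survives at r5c5. So r5c5=6.
Step 18. [r9c3∈{9}] r9c3 is down to just 9, so r9c3=9.
Step 19. [r4c1∈{1}] nothing but 1 survives at r4c1 ⇒ r4c1=1.
Step 20. [r7c2∈{6}] r7c2's peers cover all but 6 ⇒ r7c2=6.
Step 21. [r1c2∈{2}] r1c2's peers cover all but 2, so r1c2=2.
Step 22. [r5c9∈{4}] r5c9's peers cover all but 4. So r5c9=4.
Step 23. [r6c9∈{1}] r6c9's peers cover all but 1. So r6c9=1.
Step 24. [r1c1∈{4}] r1c1 is down to just 4. So r1c1=4.
Step 25. [r2c4∈{8}] only 8 remains possible at r2c4. So r2c4=8.
Step 26. [r8c7∈{1}] only 1 remains possible at r8c7 ⇒ r8c7=1.
Step 27. [r3c2∈{1}] r3c2 has the single candidate 1 ⇒ r3c2=1.
Step 28. [r9c4∈{7}] r9c4 has the single candidate 7. So r9c4=7.
Step 29. [r2c3∈{6}] nothing but 6 survives at r2c3 ⇒ r2c3=6.
Step 30. [r6c8∈{2}] r6c8 has the single candidate 2 ⇒ r6c8=2.
Step 31. [r2c5∈{5}] only 5 remains possible at r2c5. So r2c5=5.
Step 32. [r4c6∈{9}] nothing but 9 survives at r4c6 ⇒ r4c6=9.
Step 33. [r4c8∈{8}] nothing but 8 survives at r4c8 ⇒ r4c8=8.
Step 34. [r8c2∈{7}] r8c2's peers cover all but 7, so r8c2=7.
Step 35. [r7c8∈{4}] r7c8's peers cover all but 4. So r7c8=4.

Answer: 4 2 5 9 3 1 8 7 6 / 9 3 6 8 5 7 4 1 2 / 7 1 8 2 4 6 5 9 3 / 1 4 7 3 2 9 6 8 5 / 5 9 2 1 6 8 7 3 4 / 6 8 3 4 7 5 9 2 1 / 8 6 1 5 9 2 3 4 7 / 2 7 4 6 8 3 1 5 9 / 3 5 9 7 1 4 2 6 8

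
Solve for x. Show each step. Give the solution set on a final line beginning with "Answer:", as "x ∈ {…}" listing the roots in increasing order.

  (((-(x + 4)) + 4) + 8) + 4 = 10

Step 1. [(((-(x + 4)) + 4) + 8) + 4 = 10] +4 is outermost — subtract 4 both sides, so sub: ((-(x + 4)) + 4) + 8 = 6.
Step 2. [((-(x + 4)) + 4) + 8 = 6] the outer +8 inverts by subtracting 8 ⇒ sub: (-(x + 4)) + 4 = -2.
Step 3. [(-(x + 4)) + 4 = -2] subtract 4: x sits inside (… + 4). So sub: -(x + 4) = -6.
Step 4. [-(x + 4) = -6] leading − — multiply by −1, so neg: x + 4 = 6.
Step 5. [x + 4 = 6] 4 comes off first (subtract 4). So sub: x = 2.

Answer: x ∈ {2}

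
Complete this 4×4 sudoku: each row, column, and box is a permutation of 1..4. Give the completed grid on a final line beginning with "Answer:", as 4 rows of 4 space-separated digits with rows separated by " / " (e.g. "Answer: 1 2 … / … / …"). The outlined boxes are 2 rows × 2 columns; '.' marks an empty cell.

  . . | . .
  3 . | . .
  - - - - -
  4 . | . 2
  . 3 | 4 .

Step 1. [r3c2∈{1}] r3c2 has the single candidate 1, so r3c2=1.
Step 2. [r1c4∈{1,3,4}] 3 has one home in col 4: r1c4, so r1c4=3.
Step 3. [r1c2∈{2,4}] r1c2 is the only open cell in row 1 admitting 4, so r1c2=4.
Step 4. [r2c2∈{2}] r2c2 is down to just 2. So r2c2=2.
Step 5. [r2c3∈{1}] r2c3's peers cover all but 1, so r2c3=1.
Step 6. [r1c3∈{2}] nothing but 2 survives at r1c3, so r1c3=2.
Step 7. [r3c3∈{3}] r3c3's peers cover all but 3. So r3c3=3.
Step 8. [r1c1∈{1}] r1c1 is down to just 1 ⇒ r1c1=1.
Step 9. [r4c4∈{1}] r4c4's peers cover all but 1 ⇒ r4c4=1.
Step 10. [r2c4∈{4}] only 4 remains possible at r2c4. So r2c4=4.
Step 11. [r4c1∈{2}] r4c1's peers cover all but 2 ⇒ r4c1=2.

Answer: 1 4 2 3 / 3 2 1 4 / 4 1 3 2 / 2 3 4 1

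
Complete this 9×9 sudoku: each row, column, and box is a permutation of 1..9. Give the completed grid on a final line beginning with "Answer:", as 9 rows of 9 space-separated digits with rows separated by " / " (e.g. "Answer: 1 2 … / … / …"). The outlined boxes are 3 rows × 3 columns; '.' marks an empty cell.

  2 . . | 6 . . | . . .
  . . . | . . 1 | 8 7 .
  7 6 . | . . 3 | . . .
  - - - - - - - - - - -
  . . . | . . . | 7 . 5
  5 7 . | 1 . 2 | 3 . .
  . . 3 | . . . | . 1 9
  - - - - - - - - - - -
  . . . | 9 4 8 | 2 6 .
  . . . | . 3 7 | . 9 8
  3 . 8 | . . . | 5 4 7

Step 1. [r1c2∈{1,3,4,5,8,9}] across box 1, 8 lands solely at r1c2 ⇒ r1c2=8.
Step 2. [r7c1∈{1}] r7c1 has the single candidate 1. So r7c1=1.
Step 3. [r8c4∈{2,5}] 5 has one home in box 8: r8c4. So r8c4=5.
Step 4. [r6c2∈{2,4}] across row 6, 2 lands solely at r6c2, so r6c2=2.
Step 5. [r6c7∈{4,6}] col 7 places 6 nowhere but r6c7, so r6c7=6.
Step 6. [r5c9∈{4}] r5c9's peers cover all but 4 ⇒ r5c9=4.
Step 7. [r8c2∈{4}] nothing but 4 survives at r8c2, so r8c2=4.
Step 8. [r9c4∈{2}] r9c4's peers cover all but 2 ⇒ r9c4=2.
Step 9. [r2c4∈{4}] r2c4 has the single candidate 4 ⇒ r2c4=4.
Step 10. [r2c1∈{9}] only 9 remains possible at r2c1. So r2c1=9.
Step 11. [r2c3∈{5}] r2c3's peers cover all but 5. So r2c3=5.
Step 12. [r1c8∈{3,5}] col 8 places 3 nowhere but r1c8 ⇒ r1c8=3.
Step 13. [r1c9∈{1}] r1c9's peers cover all but 1, so r1c9=1.
Step 14. [r3c9∈{2}] r3c9's peers cover all but 2, so r3c9=2.
Step 15. [r1c3∈{4}] r1c3 is down to just 4 ⇒ r1c3=4.
Step 16. [r1c7∈{9}] r1c7 has the single candidate 9. So r1c7=9.
Step 17. [r4c6∈{4,6,9}] 9 has one home in col 6: r4c6, so r4c6=9.
Step 18. [r4c1∈{4,6,8}] across row 4, 4 lands solely at r4c1. So r4c1=4.
Step 19. [r3c4∈{8}] nothing but 8 survives at r3c4 ⇒ r3c4=8.
Step 20. [r1c6∈{5}] only 5 remains possible at r1c6. So r1c6=5.
Step 21. [r5c8∈{8}] r5c8 is down to just 8 ⇒ r5c8=8.
Step 22. [r5c5∈{6}] nothing but 6 survives at r5c5, so r5c5=6.
Step 23. [r6c5∈{5,7,8}] 5 has one home in row 6: r6c5. So r6c5=5.
Step 24. [r4c3∈{1,6}] in row 4, 6 fits only at r4c3. So r4c3=6.
Step 25. [r3c5∈{9}] r3c5 is down to just 9, so r3c5=9.
Step 26. [r4c5∈{8}] nothing but 8 survives at r4c5 ⇒ r4c5=8.
Step 27. [r4c8∈{2}] only 2 remains possible at r4c8, so r4c8=2.
Step 28. [r5c3∈{9}] nothing but 9 survives at r5c3 ⇒ r5c3=9.
Step 29. [r4c2∈{1}] r4c2 is down to just 1, so r4c2=1.
Step 30. [r9c5∈{1}] only 1 remains possible at r9c5. So r9c5=1.
Step 31. [r3c3∈{1}] r3c3 has the single candidate 1 ⇒ r3c3=1.
Step 32. [r6c6∈{4}] nothing but 4 survives at r6c6 ⇒ r6c6=4.
Step 33. [r9c2∈{9}] r9c2 is down to just 9. So r9c2=9.
Step 34. [r7c3∈{7}] r7c3 has the single candidate 7 ⇒ r7c3=7.
Step 35. [r8c7∈{1}] r8c7's peers cover all but 1 ⇒ r8c7=1.
Step 36. [r3c7∈{4}] only 4 remains possible at r3c7 ⇒ r3c7=4.
Step 37. [r6c1∈{8}] r6c1's peers cover all but 8 ⇒ r6c1=8.
Step 38. [r2c2∈{3}] r2c2's peers cover all but 3 ⇒ r2c2=3.
Step 39. [r8c1∈{6}] r8c1 is down to just 6. So r8c1=6.
Step 40. [r6c4∈{7}] r6c4's peers cover all but 7 ⇒ r6c4=7.
Step 41. [r7c9∈{3}] r7c9 has the single candidate 3. So r7c9=3.
Step 42. [r2c5∈{2}] r2c5 is down to just 2 ⇒ r2c5=2.
Step 43. [r1c5∈{7}] nothing but 7 survives at r1c5, so r1c5=7.
Step 44. [r9c6∈{6}] r9c6 has the single candidate 6, so r9c6=6.
Step 45. [r2c9∈{6}] only 6 remains possible at r2c9. So r2c9=6.
Step 46. [r3c8∈{5}] r3c8 has the single candidate 5 ⇒ r3c8=5.
Step 47. [r7c2∈{5}] r7c2's peers cover all but 5. So r7c2=5.
Step 48. [r4c4∈{3}] r4c4 has the single candidate 3 ⇒ r4c4=3.
Step 49. [r8c3∈{2}] r8c3's peers cover all but 2. So r8c3=2.

Answer: 2 8 4 6 7 5 9 3 1 / 9 3 5 4 2 1 8 7 6 / 7 6 1 8 9 3 4 5 2 / 4 1 6 3 8 9 7 2 5 / 5 7 9 1 6 2 3 8 4 / 8 2 3 7 5 4 6 1 9 / 1 5 7 9 4 8 2 6 3 / 6 4 2 5 3 7 1 9 8 / 3 9 8 2 1 6 5 4 7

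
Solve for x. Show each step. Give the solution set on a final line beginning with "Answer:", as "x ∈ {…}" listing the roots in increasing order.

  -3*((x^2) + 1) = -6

Step 1. [-3*((x^2) + 1) = -6] leading coefficient -3: divide by -3. So div: (x^2) + 1 = 2.
Step 2. [(x^2) + 1 = 2] +1 is outermost — subtract 1 both sides, so sub: x^2 = 1.
Step 3. [x^2 = 1] √ both sides: 1 ≥ 0 gives two branches ⇒ sqrt: x = 1 or -1.

Answer: x ∈ {-1, 1}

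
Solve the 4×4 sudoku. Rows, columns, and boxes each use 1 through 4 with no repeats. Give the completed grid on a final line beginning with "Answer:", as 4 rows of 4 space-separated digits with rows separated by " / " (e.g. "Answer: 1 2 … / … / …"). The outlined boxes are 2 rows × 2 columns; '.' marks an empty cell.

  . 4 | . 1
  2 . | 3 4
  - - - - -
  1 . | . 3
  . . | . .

Step 1. [r4c4∈{2}] only 2 remains possible at r4c4. So r4c4=2.
Step 2. [r4c1∈{3,4}] across col 1, 4 lands solely at r4c1. So r4c1=4.
Step 3. [r2c2∈{1}] r2c2 is down to just 1. So r2c2=1.
Step 4. [r3c3∈{4}] only 4 remains possible at r3c3 ⇒ r3c3=4.
Step 5. [r1c1∈{3}] r1c1 has the single candidate 3 ⇒ r1c1=3.
Step 6. [r1c3∈{2}] only 2 remains possible at r1c3. So r1c3=2.
Step 7. [r3c2∈{2}] r3c2 is down to just 2. So r3c2=2.
Step 8. [r4c2∈{3}] nothing but 3 survives at r4c2 ⇒ r4c2=3.
Step 9. [r4c3∈{1}] nothing but 1 survives at r4c3, so r4c3=1.

Answer: 3 4 2 1 / 2 1 3 4 / 1 2 4 3 / 4 3 1 2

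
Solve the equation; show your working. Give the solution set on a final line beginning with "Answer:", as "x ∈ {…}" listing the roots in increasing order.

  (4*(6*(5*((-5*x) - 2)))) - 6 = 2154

Step 1. [(4*(6*(5*((-5*x) - 2)))) - 6 = 2154] the outer -6 inverts by adding 6. So sub: 4*(6*(5*((-5*x) - 2))) = 2160.
Step 2. [4*(6*(5*((-5*x) - 2))) = 2160] leading coefficient 4: divide by 4, so div: 6*(5*((-5*x) - 2)) = 540.
Step 3. [6*(5*((-5*x) - 2)) = 540] LHS = 6·(…); ÷6 both sides, so div: 5*((-5*x) - 2) = 90.
Step 4. [5*((-5*x) - 2) = 90] 5·(inner) — divide through by 5 ⇒ div: (-5*x) - 2 = 18.
Step 5. [(-5*x) - 2 = 18] the outer -2 inverts by adding 2 ⇒ sub: -5*x = 20.
Step 6. [-5*x = 20] divide by the outer -5, so div: x = -4.

Answer: x ∈ {-4}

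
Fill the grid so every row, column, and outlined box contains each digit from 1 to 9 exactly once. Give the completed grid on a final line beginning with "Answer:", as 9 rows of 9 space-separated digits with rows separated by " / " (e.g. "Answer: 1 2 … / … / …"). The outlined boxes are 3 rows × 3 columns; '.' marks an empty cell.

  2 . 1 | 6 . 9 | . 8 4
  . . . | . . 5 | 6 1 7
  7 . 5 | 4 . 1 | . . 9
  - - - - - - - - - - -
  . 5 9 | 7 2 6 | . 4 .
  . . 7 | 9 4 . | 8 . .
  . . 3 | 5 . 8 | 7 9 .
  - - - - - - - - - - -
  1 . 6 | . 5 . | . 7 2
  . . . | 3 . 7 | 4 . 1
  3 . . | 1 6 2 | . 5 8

Step 1. [r6c2∈{1,2,4,6}] r6c2 is the only open cell in row 6 admitting 2 ⇒ r6c2=2.
Step 2. [r1c2∈{3}] nothing but 3 survives at r1c2 ⇒ r1c2=3.
Step 3. [r5c1∈{6}] only 6 remains possible at r5c1 ⇒ r5c1=6.
Step 4. [r9c3∈{4}] r9c3 has the single candidate 4, so r9c3=4.
Step 5. [r2c3∈{8}] r2c3 has the single candidate 8, so r2c3=8.
Step 6. [r7c7∈{3,9}] r7c7 is the only open cell in row 7 admitting 3 ⇒ r7c7=3.
Step 7. [r7c2∈{8,9}] across row 7, 9 lands solely at r7c2. So r7c2=9.
Step 8. [r3c8∈{2,3}] box 3 places 3 nowhere but r3c8 ⇒ r3c8=3.
Step 9. [r8c2∈{8}] r8c2's peers cover all but 8. So r8c2=8.
Step 10. [r2c1∈{4,9}] r2c1 is the only open cell in row 2 admitting 9 ⇒ r2c1=9.
Step 11. [r5c9∈{3,5}] r5c9 is the only open cell in row 5 admitting 5 ⇒ r5c9=5.
Step 12. [r4c9∈{3}] r4c9's peers cover all but 3, so r4c9=3.
Step 13. [r3c2∈{6}] r3c2 is down to just 6 ⇒ r3c2=6.
Step 14. [r9c2∈{7}] r9c2 has the single candidate 7. So r9c2=7.
Step 15. [r2c4∈{2}] only 2 remains possible at r2c4. So r2c4=2.
Step 16. [r9c7∈{9}] r9c7's peers cover all but 9. So r9c7=9.
Step 17. [r8c5∈{9}] only 9 remains possible at r8c5 ⇒ r8c5=9.
Step 18. [r4c7∈{1}] r4c7's peers cover all but 1, so r4c7=1.
Step 19. [r5c6∈{3}] only 3 remains possible at r5c6, so r5c6=3.
Step 20. [r5c2∈{1}] r5c2 is down to just 1, so r5c2=1.
Step 21. [r8c8∈{6}] only 6 remains possible at r8c8. So r8c8=6.
Step 22. [r6c9∈{6}] r6c9 is down to just 6 ⇒ r6c9=6.
Step 23. [r7c6∈{4}] nothing but 4 survives at r7c6. So r7c6=4.
Step 24. [r1c7∈{5}] nothing but 5 survives at r1c7, so r1c7=5.
Step 25. [r6c5∈{1}] nothing but 1 survives at r6c5, so r6c5=1.
Step 26. [r1c5∈{7}] r1c5 is down to just 7. So r1c5=7.
Step 27. [r8c3∈{2}] r8c3 is down to just 2 ⇒ r8c3=2.
Step 28. [r3c5∈{8}] nothing but 8 survives at r3c5 ⇒ r3c5=8.
Step 29. [r2c5∈{3}] only 3 remains possible at r2c5 ⇒ r2c5=3.
Step 30. [r6c1∈{4}] nothing but 4 survives at r6c1. So r6c1=4.
Step 31. [r4c1∈{8}] r4c1 has the single candidate 8. So r4c1=8.
Step 32. [r5c8∈{2}] r5c8's peers cover all but 2, so r5c8=2.
Step 33. [r8c1∈{5}] only 5 remains possible at r8c1, so r8c1=5.
Step 34. [r7c4∈{8}] nothing but 8 survives at r7c4. So r7c4=8.
Step 35. [r2c2∈{4}] r2c2 has the single candidate 4, so r2c2=4.
Step 36. [r3c7∈{2}] only 2 remains possible at r3c7. So r3c7=2.

Answer: 2 3 1 6 7 9 5 8 4 / 9 4 8 2 3 5 6 1 7 / 7 6 5 4 8 1 2 3 9 / 8 5 9 7 2 6 1 4 3 / 6 1 7 9 4 3 8 2 5 / 4 2 3 5 1 8 7 9 6 / 1 9 6 8 5 4 3 7 2 / 5 8 2 3 9 7 4 6 1 / 3 7 4 1 6 2 9 5 8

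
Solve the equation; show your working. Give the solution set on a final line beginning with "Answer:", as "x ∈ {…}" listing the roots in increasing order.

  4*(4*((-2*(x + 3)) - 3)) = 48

Step 1. [4*(4*((-2*(x + 3)) - 3)) = 48] divide by the outer 4, so div: 4*((-2*(x + 3)) - 3) = 12.
Step 2. [4*((-2*(x + 3)) - 3) = 12] leading coefficient 4: divide by 4. So div: (-2*(x + 3)) - 3 = 3.
Step 3. [(-2*(x + 3)) - 3 = 3] -3 is outermost — add 3 both sides ⇒ sub: -2*(x + 3) = 6.
Step 4. [-2*(x + 3) = 6] -2 out front; divide by -2, so div: x + 3 = -3.
Step 5. [x + 3 = -3] +3 is outermost — subtract 3 both sides. So sub: x = -6.

Answer: x ∈ {-6}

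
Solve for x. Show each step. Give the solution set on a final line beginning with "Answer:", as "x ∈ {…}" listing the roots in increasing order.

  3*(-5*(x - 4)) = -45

Step 1. [3*(-5*(x - 4)) = -45] LHS = 3·(…); ÷3 both sides, so div: -5*(x - 4) = -15.
Step 2. [-5*(x - 4) = -15] -5 out front; divide by -5, so div: x - 4 = 3.
Step 3. [x - 4 = 3] add 4: x sits inside (… - 4) ⇒ sub: x = 7.

Answer: x ∈ {7}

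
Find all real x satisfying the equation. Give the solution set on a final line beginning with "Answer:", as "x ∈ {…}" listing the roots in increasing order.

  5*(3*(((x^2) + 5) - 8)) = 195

Step 1. [5*(3*(((x^2) + 5) - 8)) = 195] LHS = 5·(…); ÷5 both sides ⇒ div: 3*(((x^2) + 5) - 8) = 39.
Step 2. [3*(((x^2) + 5) - 8) = 39] LHS = 3·(…); ÷3 both sides, so div: ((x^2) + 5) - 8 = 13.
Step 3. [((x^2) + 5) - 8 = 13] add 8: x sits inside (… - 8), so sub: (x^2) + 5 = 21.
Step 4. [(x^2) + 5 = 21] the outer +5 inverts by subtracting 5 ⇒ sub: x^2 = 16.
Step 5. [x^2 = 16] √ both sides: 16 ≥ 0 gives two branches, so sqrt: x = 4 or -4.

Answer: x ∈ {-4, 4}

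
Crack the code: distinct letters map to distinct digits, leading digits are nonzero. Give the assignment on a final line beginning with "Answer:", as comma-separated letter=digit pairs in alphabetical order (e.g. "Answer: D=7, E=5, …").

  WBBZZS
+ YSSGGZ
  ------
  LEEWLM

Step 1. [col 1: S + Z ≡ M (mod 10)] no forcing yet in column 1 (carry-in 0); M=0 is free and consistent — try it ⇒ M=0.
Step 2. [col 1: S + Z ≡ M (mod 10)] Z=6 is one option consistent with column 1 (S + Z ≡ M (mod 10), carry-in 0) — take it ⇒ Z=6.
Step 3. [col 1: S + Z ≡ M (mod 10)] column 1 reads S+Z+carry(0)=M with Z=6, M=0; with digits 0,6 already taken and all letters distinct, the only value for S is 4. So S=4.
Step 4. [col 2: Z + G ≡ L (mod 10)] no forcing yet in column 2 (carry-in 1); L=9 is free and consistent — try it, so L=9.
Step 5. [col 2: Z + G ≡ L (mod 10)] from column 2 (Z=6, L=9, carry-in 1, digits 0,4,6,9 already taken and all letters distinct): G must equal 2 ⇒ G=2.
Step 6. [col 3: Z + G ≡ W (mod 10)] from column 3 (Z=6, G=2, carry-in 0, digits 0,2,4,6,9 already taken and all letters distinct): W must equal 8, so W=8.
Step 7. [col 4: B + S ≡ E (mod 10)] E=7 is one option consistent with column 4 (B + S ≡ E (mod 10), carry-in 0) — take it ⇒ E=7.
Step 8. [col 4: B + S ≡ E (mod 10)] in column 4 we have B+S≡E with carry-in 0; given S=4, E=7 and digits 0,2,4,6,7,8,9 already taken and all letters distinct, that pins B to 3 ⇒ B=3.
Step 9. [col 6: W + Y ≡ L (mod 10)] in column 6 we have W+Y≡L with carry-in 0; given W=8, L=9 and digits 0,2,3,4,6,7,8,9 already taken and all letters distinct, that pins Y to 1, so Y=1.

Answer: B=3, E=7, G=2, L=9, M=0, S=4, W=8, Y=1, Z=6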